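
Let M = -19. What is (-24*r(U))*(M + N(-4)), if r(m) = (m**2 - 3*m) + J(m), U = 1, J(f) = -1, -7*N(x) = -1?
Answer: -9504/7 ≈ -1357.7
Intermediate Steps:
N(x) = 1/7 (N(x) = -1/7*(-1) = 1/7)
r(m) = -1 + m**2 - 3*m (r(m) = (m**2 - 3*m) - 1 = -1 + m**2 - 3*m)
(-24*r(U))*(M + N(-4)) = (-24*(-1 + 1**2 - 3*1))*(-19 + 1/7) = -24*(-1 + 1 - 3)*(-132/7) = -24*(-3)*(-132/7) = 72*(-132/7) = -9504/7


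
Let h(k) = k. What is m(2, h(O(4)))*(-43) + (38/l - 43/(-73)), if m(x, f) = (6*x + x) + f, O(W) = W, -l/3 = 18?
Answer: -1525780/1971 ≈ -774.11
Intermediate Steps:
l = -54 (l = -3*18 = -54)
m(x, f) = f + 7*x (m(x, f) = 7*x + f = f + 7*x)
m(2, h(O(4)))*(-43) + (38/l - 43/(-73)) = (4 + 7*2)*(-43) + (38/(-54) - 43/(-73)) = (4 + 14)*(-43) + (38*(-1/54) - 43*(-1/73)) = 18*(-43) + (-19/27 + 43/73) = -774 - 226/1971 = -1525780/1971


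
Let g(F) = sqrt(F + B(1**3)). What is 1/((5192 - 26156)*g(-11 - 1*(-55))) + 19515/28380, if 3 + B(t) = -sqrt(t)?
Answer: 1301/1892 - sqrt(10)/419280 ≈ 0.68762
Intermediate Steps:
B(t) = -3 - sqrt(t)
g(F) = sqrt(-4 + F) (g(F) = sqrt(F + (-3 - sqrt(1**3))) = sqrt(F + (-3 - sqrt(1))) = sqrt(F + (-3 - 1*1)) = sqrt(F + (-3 - 1)) = sqrt(F - 4) = sqrt(-4 + F))
1/((5192 - 26156)*g(-11 - 1*(-55))) + 19515/28380 = 1/((5192 - 26156)*(sqrt(-4 + (-11 - 1*(-55))))) + 19515/28380 = 1/((-20964)*(sqrt(-4 + (-11 + 55)))) + 19515*(1/28380) = -1/(20964*sqrt(-4 + 44)) + 1301/1892 = -sqrt(10)/20/20964 + 1301/1892 = -sqrt(10)/419280 + 1301/1892 = 1301/1892 - sqrt(10)/419280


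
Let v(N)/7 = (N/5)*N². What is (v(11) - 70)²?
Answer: 80407089/25 ≈ 3.2163e+6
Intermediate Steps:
v(N) = 7*N³/5 (v(N) = 7*((N/5)*N²) = 7*(N³/5) = 7*N³/5)
(v(11) - 70)² = ((7/5)*11³ - 70)² = ((7/5)*1331 - 70)² = (9317/5 - 70)² = (8967/5)² = 80407089/25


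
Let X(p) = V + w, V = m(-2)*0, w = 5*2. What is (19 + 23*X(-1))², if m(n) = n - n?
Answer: 62001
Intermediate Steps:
m(n) = 0
w = 10
V = 0 (V = 0*0 = 0)
X(p) = 10 (X(p) = 0 + 10 = 10)
(19 + 23*X(-1))² = (19 + 23*10)² = (19 + 230)² = 249² = 62001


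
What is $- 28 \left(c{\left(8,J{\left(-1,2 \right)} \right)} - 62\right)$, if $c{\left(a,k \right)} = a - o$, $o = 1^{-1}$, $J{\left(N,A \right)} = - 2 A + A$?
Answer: $1540$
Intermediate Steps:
$J{\left(N,A \right)} = - A$
$o = 1$
$c{\left(a,k \right)} = -1 + a$ ($c{\left(a,k \right)} = a - 1 = -1 + a$)
$- 28 \left(c{\left(8,J{\left(-1,2 \right)} \right)} - 62\right) = - 28 \left(\left(-1 + 8\right) - 62\right) = - 28 \left(7 - 62\right) = \left(-28\right) \left(-55\right) = 1540$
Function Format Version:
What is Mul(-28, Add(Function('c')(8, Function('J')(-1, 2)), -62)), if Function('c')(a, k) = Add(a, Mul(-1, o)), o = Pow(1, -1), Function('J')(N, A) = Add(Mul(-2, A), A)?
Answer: 1540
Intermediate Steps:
Function('J')(N, A) = Mul(-1, A)
o = 1
Function('c')(a, k) = Add(-1, a) (Function('c')(a, k) = Add(a, Mul(-1, 1)) = Add(a, -1) = Add(-1, a))
Mul(-28, Add(Function('c')(8, Function('J')(-1, 2)), -62)) = Mul(-28, Add(Add(-1, 8), -62)) = Mul(-28, Add(7, -62)) = Mul(-28, -55) = 1540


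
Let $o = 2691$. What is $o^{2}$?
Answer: $7241481$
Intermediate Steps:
$o^{2} = 2691^{2} = 7241481$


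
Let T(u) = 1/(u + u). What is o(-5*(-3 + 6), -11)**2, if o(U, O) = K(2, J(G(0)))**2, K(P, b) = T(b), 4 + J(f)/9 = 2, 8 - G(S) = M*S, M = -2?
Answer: 1/1679616 ≈ 5.9537e-7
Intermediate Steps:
G(S) = 8 + 2*S (G(S) = 8 - (-2)*S = 8 + 2*S)
J(f) = -18 (J(f) = -36 + 9*2 = -36 + 18 = -18)
T(u) = 1/(2*u)
K(P, b) = 1/(2*b)
o(U, O) = 1/1296 (o(U, O) = ((1/2)/(-18))**2 = ((1/2)*(-1/18))**2 = (-1/36)**2 = 1/1296)
o(-5*(-3 + 6), -11)**2 = (1/1296)**2 = 1/1679616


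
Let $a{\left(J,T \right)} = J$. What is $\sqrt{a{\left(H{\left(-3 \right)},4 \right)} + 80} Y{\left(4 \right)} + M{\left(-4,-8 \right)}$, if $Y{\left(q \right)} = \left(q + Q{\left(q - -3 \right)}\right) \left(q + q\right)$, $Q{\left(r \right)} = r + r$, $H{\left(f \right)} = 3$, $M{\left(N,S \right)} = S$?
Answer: $-8 + 144 \sqrt{83} \approx 1303.9$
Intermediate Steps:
$Q{\left(r \right)} = 2 r$
$Y{\left(q \right)} = 2 q \left(6 + 3 q\right)$ ($Y{\left(q \right)} = \left(q + 2 \left(q - -3\right)\right) \left(q + q\right) = \left(q + 2 \left(q + 3\right)\right) 2 q = \left(q + 2 \left(3 + q\right)\right) 2 q = \left(q + \left(6 + 2 q\right)\right) 2 q = \left(6 + 3 q\right) 2 q = 2 q \left(6 + 3 q\right)$)
$\sqrt{a{\left(H{\left(-3 \right)},4 \right)} + 80} Y{\left(4 \right)} + M{\left(-4,-8 \right)} = \sqrt{3 + 80} \cdot 6 \cdot 4 \left(2 + 4\right) - 8 = \sqrt{83} \cdot 6 \cdot 4 \cdot 6 - 8 = \sqrt{83} \cdot 144 - 8 = 144 \sqrt{83} - 8 = -8 + 144 \sqrt{83}$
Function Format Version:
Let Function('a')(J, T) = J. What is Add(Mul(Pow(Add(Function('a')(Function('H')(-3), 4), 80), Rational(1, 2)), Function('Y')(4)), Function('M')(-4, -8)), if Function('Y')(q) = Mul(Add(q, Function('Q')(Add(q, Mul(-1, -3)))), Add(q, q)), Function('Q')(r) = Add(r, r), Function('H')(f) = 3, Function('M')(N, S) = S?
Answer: Add(-8, Mul(144, Pow(83, Rational(1, 2)))) ≈ 1303.9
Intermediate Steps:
Function('Q')(r) = Mul(2, r)
Function('Y')(q) = Mul(2, q, Add(6, Mul(3, q))) (Function('Y')(q) = Mul(Add(q, Mul(2, Add(q, Mul(-1, -3)))), Add(q, q)) = Mul(Add(q, Mul(2, Add(q, 3))), Mul(2, q)) = Mul(Add(q, Mul(2, Add(3, q))), Mul(2, q)) = Mul(Add(q, Add(6, Mul(2, q))), Mul(2, q)) = Mul(Add(6, Mul(3, q)), Mul(2, q)) = Mul(2, q, Add(6, Mul(3, q))))
Add(Mul(Pow(Add(Function('a')(Function('H')(-3), 4), 80), Rational(1, 2)), Function('Y')(4)), Function('M')(-4, -8)) = Add(Mul(Pow(Add(3, 80), Rational(1, 2)), Mul(6, 4, Add(2, 4))), -8) = Add(Mul(Pow(83, Rational(1, 2)), Mul(6, 4, 6)), -8) = Add(Mul(Pow(83, Rational(1, 2)), 144), -8) = Add(Mul(144, Pow(83, Rational(1, 2))), -8) = Add(-8, Mul(144, Pow(83, Rational(1, 2))))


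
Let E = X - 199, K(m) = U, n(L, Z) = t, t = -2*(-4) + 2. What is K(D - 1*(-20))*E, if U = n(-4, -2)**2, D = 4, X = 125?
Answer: -7400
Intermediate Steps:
t = 10 (t = 8 + 2 = 10)
n(L, Z) = 10
U = 100 (U = 10**2 = 100)
K(m) = 100
E = -74 (E = 125 - 199 = -74)
K(D - 1*(-20))*E = 100*(-74) = -7400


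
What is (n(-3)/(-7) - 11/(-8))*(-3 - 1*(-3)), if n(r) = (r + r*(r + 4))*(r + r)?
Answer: 0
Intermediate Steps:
n(r) = 2*r*(r + r*(4 + r)) (n(r) = (r + r*(4 + r))*(2*r) = 2*r*(r + r*(4 + r)))
(n(-3)/(-7) - 11/(-8))*(-3 - 1*(-3)) = ((2*(-3)²*(5 - 3))/(-7) - 11/(-8))*(-3 - 1*(-3)) = ((2*9*2)*(-⅐) - 11*(-⅛))*(-3 + 3) = (36*(-⅐) + 11/8)*0 = (-36/7 + 11/8)*0 = -211/56*0 = 0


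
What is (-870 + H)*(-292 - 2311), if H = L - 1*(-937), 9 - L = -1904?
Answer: -5153940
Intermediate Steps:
L = 1913 (L = 9 - 1*(-1904) = 9 + 1904 = 1913)
H = 2850 (H = 1913 - 1*(-937) = 1913 + 937 = 2850)
(-870 + H)*(-292 - 2311) = (-870 + 2850)*(-292 - 2311) = 1980*(-2603) = -5153940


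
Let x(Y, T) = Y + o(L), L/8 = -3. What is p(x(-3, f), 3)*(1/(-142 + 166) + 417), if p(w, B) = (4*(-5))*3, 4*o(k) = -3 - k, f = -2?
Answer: -50045/2 ≈ -25023.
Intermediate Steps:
L = -24 (L = 8*(-3) = -24)
o(k) = -¾ - k/4 (o(k) = (-3 - k)/4 = -¾ - k/4)
x(Y, T) = 21/4 + Y (x(Y, T) = Y + (-¾ - ¼*(-24)) = Y + (-¾ + 6) = Y + 21/4 = 21/4 + Y)
p(w, B) = -60 (p(w, B) = -20*3 = -60)
p(x(-3, f), 3)*(1/(-142 + 166) + 417) = -60*(1/(-142 + 166) + 417) = -60*(1/24 + 417) = -60*10009/24 = -50045/2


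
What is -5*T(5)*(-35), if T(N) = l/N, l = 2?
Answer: 70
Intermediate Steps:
T(N) = 2/N
-5*T(5)*(-35) = -10/5*(-35) = -5*2/5*(-35) = -2*(-35) = 70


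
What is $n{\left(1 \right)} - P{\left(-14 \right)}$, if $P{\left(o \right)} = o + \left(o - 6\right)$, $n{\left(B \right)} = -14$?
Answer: $20$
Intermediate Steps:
$P{\left(o \right)} = -6 + 2 o$ ($P{\left(o \right)} = o + \left(-6 + o\right) = -6 + 2 o$)
$n{\left(1 \right)} - P{\left(-14 \right)} = -14 - \left(-6 + 2 \left(-14\right)\right) = -14 - \left(-6 - 28\right) = -14 - -34 = -14 + 34 = 20$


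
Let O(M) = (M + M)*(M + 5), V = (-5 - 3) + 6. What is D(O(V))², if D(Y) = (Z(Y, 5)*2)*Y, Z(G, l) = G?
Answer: 82944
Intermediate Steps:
V = -2 (V = -8 + 6 = -2)
O(M) = 2*M*(5 + M) (O(M) = (2*M)*(5 + M) = 2*M*(5 + M))
D(Y) = 2*Y² (D(Y) = (Y*2)*Y = (2*Y)*Y = 2*Y²)
D(O(V))² = (2*(2*(-2)*(5 - 2))²)² = (2*(2*(-2)*3)²)² = (2*(-12)²)² = (2*144)² = 288² = 82944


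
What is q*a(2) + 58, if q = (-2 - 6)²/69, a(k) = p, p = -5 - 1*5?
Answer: 3362/69 ≈ 48.725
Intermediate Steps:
p = -10 (p = -5 - 5 = -10)
a(k) = -10
q = 64/69 (q = (-8)²*(1/69) = 64*(1/69) = 64/69 ≈ 0.92754)
q*a(2) + 58 = (64/69)*(-10) + 58 = -640/69 + 58 = 3362/69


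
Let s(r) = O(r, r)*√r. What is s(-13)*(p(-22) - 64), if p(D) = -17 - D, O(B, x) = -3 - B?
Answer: -590*I*√13 ≈ -2127.3*I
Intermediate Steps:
s(r) = √r*(-3 - r) (s(r) = (-3 - r)*√r = √r*(-3 - r))
s(-13)*(p(-22) - 64) = (√(-13)*(-3 - 1*(-13)))*((-17 - 1*(-22)) - 64) = ((I*√13)*(-3 + 13))*((-17 + 22) - 64) = ((I*√13)*10)*(5 - 64) = (10*I*√13)*(-59) = -590*I*√13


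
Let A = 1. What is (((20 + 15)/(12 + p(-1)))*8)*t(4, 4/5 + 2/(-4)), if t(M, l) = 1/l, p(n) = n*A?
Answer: 2800/33 ≈ 84.849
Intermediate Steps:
p(n) = n (p(n) = n*1 = n)
(((20 + 15)/(12 + p(-1)))*8)*t(4, 4/5 + 2/(-4)) = (((20 + 15)/(12 - 1))*8)/(4/5 + 2/(-4)) = ((35/11)*8)/(4*(⅕) + 2*(-¼)) = ((35*(1/11))*8)/(⅘ - ½) = ((35/11)*8)/(3/10) = (280/11)*(10/3) = 2800/33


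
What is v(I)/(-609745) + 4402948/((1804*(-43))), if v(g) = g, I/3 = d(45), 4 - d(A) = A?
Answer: -61015136066/1074980435 ≈ -56.759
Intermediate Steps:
d(A) = 4 - A
I = -123 (I = 3*(4 - 1*45) = 3*(4 - 45) = 3*(-41) = -123)
v(I)/(-609745) + 4402948/((1804*(-43))) = -123/(-609745) + 4402948/((1804*(-43))) = -123*(-1/609745) + 4402948/(-77572) = 123/609745 + 4402948*(-1/77572) = 123/609745 - 100067/1763 = -61015136066/1074980435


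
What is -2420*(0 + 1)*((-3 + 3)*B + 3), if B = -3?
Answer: -7260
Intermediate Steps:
-2420*(0 + 1)*((-3 + 3)*B + 3) = -2420*(0 + 1)*((-3 + 3)*(-3) + 3) = -2420*(0*(-3) + 3) = -2420*(0 + 3) = -2420*3 = -7260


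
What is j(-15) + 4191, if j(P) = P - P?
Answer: 4191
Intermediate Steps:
j(P) = 0
j(-15) + 4191 = 0 + 4191 = 4191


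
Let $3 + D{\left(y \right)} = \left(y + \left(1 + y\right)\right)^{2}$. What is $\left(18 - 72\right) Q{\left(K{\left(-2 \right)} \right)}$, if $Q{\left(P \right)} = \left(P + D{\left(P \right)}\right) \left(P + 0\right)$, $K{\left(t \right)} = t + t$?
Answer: $9072$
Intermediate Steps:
$K{\left(t \right)} = 2 t$
$D{\left(y \right)} = -3 + \left(1 + 2 y\right)^{2}$ ($D{\left(y \right)} = -3 + \left(y + \left(1 + y\right)\right)^{2} = -3 + \left(1 + 2 y\right)^{2}$)
$Q{\left(P \right)} = P \left(-3 + P + \left(1 + 2 P\right)^{2}\right)$ ($Q{\left(P \right)} = \left(P + \left(-3 + \left(1 + 2 P\right)^{2}\right)\right) \left(P + 0\right) = \left(-3 + P + \left(1 + 2 P\right)^{2}\right) P = P \left(-3 + P + \left(1 + 2 P\right)^{2}\right)$)
$\left(18 - 72\right) Q{\left(K{\left(-2 \right)} \right)} = \left(18 - 72\right) 2 \left(-2\right) \left(-3 + 2 \left(-2\right) + \left(1 + 2 \cdot 2 \left(-2\right)\right)^{2}\right) = \left(18 - 72\right) \left(- 4 \left(-3 - 4 + \left(1 + 2 \left(-4\right)\right)^{2}\right)\right) = - 54 \left(- 4 \left(-3 - 4 + \left(1 - 8\right)^{2}\right)\right) = - 54 \left(- 4 \left(-3 - 4 + \left(-7\right)^{2}\right)\right) = - 54 \left(- 4 \left(-3 - 4 + 49\right)\right) = - 54 \left(\left(-4\right) 42\right) = \left(-54\right) \left(-168\right) = 9072$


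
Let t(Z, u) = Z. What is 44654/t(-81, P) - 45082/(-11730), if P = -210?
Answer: -86689963/158355 ≈ -547.44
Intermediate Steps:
44654/t(-81, P) - 45082/(-11730) = 44654/(-81) - 45082/(-11730) = 44654*(-1/81) - 45082*(-1/11730) = -44654/81 + 22541/5865 = -86689963/158355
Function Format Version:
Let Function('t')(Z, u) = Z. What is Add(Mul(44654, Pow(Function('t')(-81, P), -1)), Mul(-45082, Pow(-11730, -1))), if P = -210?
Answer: Rational(-86689963, 158355) ≈ -547.44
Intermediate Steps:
Add(Mul(44654, Pow(Function('t')(-81, P), -1)), Mul(-45082, Pow(-11730, -1))) = Add(Mul(44654, Pow(-81, -1)), Mul(-45082, Pow(-11730, -1))) = Add(Mul(44654, Rational(-1, 81)), Mul(-45082, Rational(-1, 11730))) = Add(Rational(-44654, 81), Rational(22541, 5865)) = Rational(-86689963, 158355)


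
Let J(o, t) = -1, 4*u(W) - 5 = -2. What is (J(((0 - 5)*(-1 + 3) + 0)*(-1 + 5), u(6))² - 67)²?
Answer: 4356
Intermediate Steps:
u(W) = ¾ (u(W) = 5/4 + (¼)*(-2) = 5/4 - ½ = ¾)
(J(((0 - 5)*(-1 + 3) + 0)*(-1 + 5), u(6))² - 67)² = ((-1)² - 67)² = (1 - 67)² = (-66)² = 4356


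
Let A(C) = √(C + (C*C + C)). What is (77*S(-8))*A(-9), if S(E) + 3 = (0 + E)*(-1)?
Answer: 1155*√7 ≈ 3055.8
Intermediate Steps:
A(C) = √(C² + 2*C) (A(C) = √(C + (C² + C)) = √(C + (C + C²)) = √(C² + 2*C))
S(E) = -3 - E (S(E) = -3 + (0 + E)*(-1) = -3 + E*(-1) = -3 - E)
(77*S(-8))*A(-9) = (77*(-3 - 1*(-8)))*√(-9*(2 - 9)) = (77*(-3 + 8))*√(-9*(-7)) = (77*5)*√63 = 385*(3*√7) = 1155*√7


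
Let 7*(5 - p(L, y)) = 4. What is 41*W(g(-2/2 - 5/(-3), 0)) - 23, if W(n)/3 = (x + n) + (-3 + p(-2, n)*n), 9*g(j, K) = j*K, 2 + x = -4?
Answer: -1130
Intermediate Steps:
x = -6 (x = -2 - 4 = -6)
p(L, y) = 31/7 (p(L, y) = 5 - ⅐*4 = 5 - 4/7 = 31/7)
g(j, K) = K*j/9 (g(j, K) = (j*K)/9 = (K*j)/9 = K*j/9)
W(n) = -27 + 114*n/7 (W(n) = 3*((-6 + n) + (-3 + 31*n/7)) = 3*(-9 + 38*n/7) = -27 + 114*n/7)
41*W(g(-2/2 - 5/(-3), 0)) - 23 = 41*(-27 + 114*((⅑)*0*(-2/2 - 5/(-3)))/7) - 23 = 41*(-27 + 114*((⅑)*0*(-2*½ - 5*(-⅓)))/7) - 23 = 41*(-27 + 114*((⅑)*0*(-1 + 5/3))/7) - 23 = 41*(-27 + 114*((⅑)*0*(⅔))/7) - 23 = 41*(-27 + (114/7)*0) - 23 = 41*(-27 + 0) - 23 = 41*(-27) - 23 = -1107 - 23 = -1130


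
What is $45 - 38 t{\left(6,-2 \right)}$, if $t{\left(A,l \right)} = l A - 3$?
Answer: $615$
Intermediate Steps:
$t{\left(A,l \right)} = -3 + A l$ ($t{\left(A,l \right)} = A l - 3 = -3 + A l$)
$45 - 38 t{\left(6,-2 \right)} = 45 - 38 \left(-3 + 6 \left(-2\right)\right) = 45 - 38 \left(-3 - 12\right) = 45 - -570 = 45 + 570 = 615$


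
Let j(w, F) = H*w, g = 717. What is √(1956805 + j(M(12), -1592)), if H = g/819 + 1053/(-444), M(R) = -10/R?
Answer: 5*√127778134194802/40404 ≈ 1398.9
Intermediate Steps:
H = -60451/40404 (H = 717/819 + 1053/(-444) = 717*(1/819) + 1053*(-1/444) = 239/273 - 351/148 = -60451/40404 ≈ -1.4962)
j(w, F) = -60451*w/40404
√(1956805 + j(M(12), -1592)) = √(1956805 - (-302255)/(20202*12)) = √(1956805 - 60451/40404*(-⅚)) = √(1956805 + 302255/242424) = √(474376797575/242424) = 5*√127778134194802/40404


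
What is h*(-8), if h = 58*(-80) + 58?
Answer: 36656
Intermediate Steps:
h = -4582 (h = -4640 + 58 = -4582)
h*(-8) = -4582*(-8) = 36656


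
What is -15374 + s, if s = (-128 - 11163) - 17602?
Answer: -44267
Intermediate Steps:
s = -28893 (s = -11291 - 17602 = -28893)
-15374 + s = -15374 - 28893 = -44267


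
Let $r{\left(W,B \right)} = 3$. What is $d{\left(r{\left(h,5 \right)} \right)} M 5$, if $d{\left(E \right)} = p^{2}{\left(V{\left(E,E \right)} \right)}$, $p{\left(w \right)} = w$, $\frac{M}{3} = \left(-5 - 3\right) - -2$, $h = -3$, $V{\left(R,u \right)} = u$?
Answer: $-810$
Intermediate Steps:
$M = -18$ ($M = 3 \left(\left(-5 - 3\right) - -2\right) = 3 \left(\left(-5 - 3\right) + 2\right) = 3 \left(-8 + 2\right) = 3 \left(-6\right) = -18$)
$d{\left(E \right)} = E^{2}$
$d{\left(r{\left(h,5 \right)} \right)} M 5 = 3^{2} \left(-18\right) 5 = 9 \left(-18\right) 5 = \left(-162\right) 5 = -810$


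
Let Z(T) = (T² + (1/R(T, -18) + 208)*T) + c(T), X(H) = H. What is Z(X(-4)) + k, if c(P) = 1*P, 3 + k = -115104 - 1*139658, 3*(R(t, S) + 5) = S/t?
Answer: -1789087/7 ≈ -2.5558e+5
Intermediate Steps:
R(t, S) = -5 + S/(3*t) (R(t, S) = -5 + (S/t)/3 = -5 + S/(3*t))
k = -254765 (k = -3 + (-115104 - 1*139658) = -3 + (-115104 - 139658) = -3 - 254762 = -254765)
c(P) = P
Z(T) = T + T² + T*(208 + 1/(-5 - 6/T)) (Z(T) = (T² + (1/(-5 + (⅓)*(-18)/T) + 208)*T) + T = (T² + (1/(-5 - 6/T) + 208)*T) + T = (T² + (208 + 1/(-5 - 6/T))*T) + T = (T² + T*(208 + 1/(-5 - 6/T))) + T = T + T² + T*(208 + 1/(-5 - 6/T)))
Z(X(-4)) + k = -4*(-1*(-4) + (6 + 5*(-4))*(209 - 4))/(6 + 5*(-4)) - 254765 = -4*(4 + (6 - 20)*205)/(6 - 20) - 254765 = -4*(4 - 14*205)/(-14) - 254765 = -4*(-1/14)*(4 - 2870) - 254765 = -4*(-1/14)*(-2866) - 254765 = -5732/7 - 254765 = -1789087/7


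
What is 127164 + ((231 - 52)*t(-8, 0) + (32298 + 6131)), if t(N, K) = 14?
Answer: 168099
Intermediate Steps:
127164 + ((231 - 52)*t(-8, 0) + (32298 + 6131)) = 127164 + ((231 - 52)*14 + (32298 + 6131)) = 127164 + (179*14 + 38429) = 127164 + (2506 + 38429) = 127164 + 40935 = 168099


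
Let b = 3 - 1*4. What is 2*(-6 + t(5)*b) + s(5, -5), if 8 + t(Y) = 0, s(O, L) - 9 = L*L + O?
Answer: 43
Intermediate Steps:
s(O, L) = 9 + O + L² (s(O, L) = 9 + (L*L + O) = 9 + (L² + O) = 9 + (O + L²) = 9 + O + L²)
t(Y) = -8 (t(Y) = -8 + 0 = -8)
b = -1 (b = 3 - 4 = -1)
2*(-6 + t(5)*b) + s(5, -5) = 2*(-6 - 8*(-1)) + (9 + 5 + (-5)²) = 2*(-6 + 8) + (9 + 5 + 25) = 2*2 + 39 = 4 + 39 = 43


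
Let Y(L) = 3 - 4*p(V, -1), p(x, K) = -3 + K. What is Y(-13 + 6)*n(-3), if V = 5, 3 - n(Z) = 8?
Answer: -95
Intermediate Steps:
n(Z) = -5 (n(Z) = 3 - 1*8 = 3 - 8 = -5)
Y(L) = 19 (Y(L) = 3 - 4*(-3 - 1) = 3 - 4*(-4) = 3 + 16 = 19)
Y(-13 + 6)*n(-3) = 19*(-5) = -95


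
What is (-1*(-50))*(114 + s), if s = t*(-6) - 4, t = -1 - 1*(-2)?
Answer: 5200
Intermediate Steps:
t = 1 (t = -1 + 2 = 1)
s = -10 (s = 1*(-6) - 4 = -6 - 4 = -10)
(-1*(-50))*(114 + s) = (-1*(-50))*(114 - 10) = 50*104 = 5200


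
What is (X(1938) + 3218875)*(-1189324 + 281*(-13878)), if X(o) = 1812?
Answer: -16390211411854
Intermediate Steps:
(X(1938) + 3218875)*(-1189324 + 281*(-13878)) = (1812 + 3218875)*(-1189324 + 281*(-13878)) = 3220687*(-1189324 - 3899718) = 3220687*(-5089042) = -16390211411854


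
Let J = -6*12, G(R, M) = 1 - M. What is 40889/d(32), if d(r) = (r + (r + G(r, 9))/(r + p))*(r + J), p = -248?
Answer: -368001/11480 ≈ -32.056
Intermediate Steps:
J = -72
d(r) = (-72 + r)*(r + (-8 + r)/(-248 + r)) (d(r) = (r + (r + (1 - 1*9))/(r - 248))*(r - 72) = (r + (r + (1 - 9))/(-248 + r))*(-72 + r) = (r + (r - 8)/(-248 + r))*(-72 + r) = (r + (-8 + r)/(-248 + r))*(-72 + r) = (-72 + r)*(r + (-8 + r)/(-248 + r)))
40889/d(32) = 40889/(((576 + 32**3 - 319*32**2 + 17776*32)/(-248 + 32))) = 40889/(((576 + 32768 - 319*1024 + 568832)/(-216))) = 40889/((-(576 + 32768 - 326656 + 568832)/216)) = 40889/((-1/216*275520)) = 40889/(-11480/9) = 40889*(-9/11480) = -368001/11480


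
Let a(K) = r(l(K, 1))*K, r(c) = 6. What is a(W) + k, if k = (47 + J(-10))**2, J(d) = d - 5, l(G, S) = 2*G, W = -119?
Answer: 310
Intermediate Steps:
J(d) = -5 + d
k = 1024 (k = (47 + (-5 - 10))**2 = (47 - 15)**2 = 32**2 = 1024)
a(K) = 6*K
a(W) + k = 6*(-119) + 1024 = -714 + 1024 = 310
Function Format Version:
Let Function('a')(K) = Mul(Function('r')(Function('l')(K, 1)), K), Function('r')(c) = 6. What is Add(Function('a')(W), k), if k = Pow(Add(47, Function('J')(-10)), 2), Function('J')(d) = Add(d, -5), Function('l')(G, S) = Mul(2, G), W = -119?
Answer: 310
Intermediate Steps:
Function('J')(d) = Add(-5, d)
k = 1024 (k = Pow(Add(47, Add(-5, -10)), 2) = Pow(Add(47, -15), 2) = Pow(32, 2) = 1024)
Function('a')(K) = Mul(6, K)
Add(Function('a')(W), k) = Add(Mul(6, -119), 1024) = Add(-714, 1024) = 310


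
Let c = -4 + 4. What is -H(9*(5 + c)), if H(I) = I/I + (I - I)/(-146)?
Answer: -1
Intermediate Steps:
c = 0
H(I) = 1 (H(I) = 1 + 0*(-1/146) = 1 + 0 = 1)
-H(9*(5 + c)) = -1*1 = -1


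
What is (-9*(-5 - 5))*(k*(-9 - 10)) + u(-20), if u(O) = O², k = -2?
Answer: 3820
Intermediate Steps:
(-9*(-5 - 5))*(k*(-9 - 10)) + u(-20) = (-9*(-5 - 5))*(-2*(-9 - 10)) + (-20)² = (-9*(-10))*(-2*(-19)) + 400 = 90*38 + 400 = 3420 + 400 = 3820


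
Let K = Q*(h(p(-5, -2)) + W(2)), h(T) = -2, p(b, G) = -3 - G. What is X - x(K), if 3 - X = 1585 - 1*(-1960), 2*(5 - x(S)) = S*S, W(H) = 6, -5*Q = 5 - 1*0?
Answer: -3539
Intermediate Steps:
Q = -1 (Q = -(5 - 1*0)/5 = -(5 + 0)/5 = -⅕*5 = -1)
K = -4 (K = -(-2 + 6) = -1*4 = -4)
x(S) = 5 - S²/2 (x(S) = 5 - S*S/2 = 5 - S²/2)
X = -3542 (X = 3 - (1585 - 1*(-1960)) = 3 - (1585 + 1960) = 3 - 1*3545 = 3 - 3545 = -3542)
X - x(K) = -3542 - (5 - ½*(-4)²) = -3542 - (5 - ½*16) = -3542 - (5 - 8) = -3542 - 1*(-3) = -3542 + 3 = -3539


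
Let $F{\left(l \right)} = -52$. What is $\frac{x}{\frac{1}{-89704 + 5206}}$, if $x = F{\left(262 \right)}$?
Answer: $4393896$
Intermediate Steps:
$x = -52$
$\frac{x}{\frac{1}{-89704 + 5206}} = - \frac{52}{\frac{1}{-89704 + 5206}} = - \frac{52}{\frac{1}{-84498}} = - \frac{52}{- \frac{1}{84498}} = \left(-52\right) \left(-84498\right) = 4393896$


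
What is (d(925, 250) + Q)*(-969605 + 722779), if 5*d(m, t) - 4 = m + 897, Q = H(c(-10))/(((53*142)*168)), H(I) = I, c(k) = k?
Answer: -142464012924067/1580460 ≈ -9.0141e+7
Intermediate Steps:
Q = -5/632184 (Q = -10/((53*142)*168) = -10/(7526*168) = -10/1264368 = -10*1/1264368 = -5/632184 ≈ -7.9091e-6)
d(m, t) = 901/5 + m/5 (d(m, t) = ⅘ + (m + 897)/5 = ⅘ + (897 + m)/5 = ⅘ + (897/5 + m/5) = 901/5 + m/5)
(d(925, 250) + Q)*(-969605 + 722779) = ((901/5 + (⅕)*925) - 5/632184)*(-969605 + 722779) = ((901/5 + 185) - 5/632184)*(-246826) = (1826/5 - 5/632184)*(-246826) = (1154367959/3160920)*(-246826) = -142464012924067/1580460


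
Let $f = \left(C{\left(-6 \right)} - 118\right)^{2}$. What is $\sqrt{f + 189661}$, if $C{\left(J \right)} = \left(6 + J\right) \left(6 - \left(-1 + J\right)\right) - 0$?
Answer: $\sqrt{203585} \approx 451.2$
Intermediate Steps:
$C{\left(J \right)} = \left(6 + J\right) \left(7 - J\right)$ ($C{\left(J \right)} = \left(6 + J\right) \left(7 - J\right) + 0 = \left(6 + J\right) \left(7 - J\right)$)
$f = 13924$ ($f = \left(\left(42 - 6 - \left(-6\right)^{2}\right) - 118\right)^{2} = \left(\left(42 - 6 - 36\right) - 118\right)^{2} = \left(0 - 118\right)^{2} = \left(-118\right)^{2} = 13924$)
$\sqrt{f + 189661} = \sqrt{13924 + 189661} = \sqrt{203585}$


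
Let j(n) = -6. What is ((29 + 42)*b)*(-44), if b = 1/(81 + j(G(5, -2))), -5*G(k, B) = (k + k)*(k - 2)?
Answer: -3124/75 ≈ -41.653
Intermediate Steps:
G(k, B) = -2*k*(-2 + k)/5 (G(k, B) = -(k + k)*(k - 2)/5 = -2*k*(-2 + k)/5)
b = 1/75 (b = 1/(81 - 6) = 1/75 ≈ 0.013333)
((29 + 42)*b)*(-44) = ((29 + 42)*(1/75))*(-44) = (71*(1/75))*(-44) = (71/75)*(-44) = -3124/75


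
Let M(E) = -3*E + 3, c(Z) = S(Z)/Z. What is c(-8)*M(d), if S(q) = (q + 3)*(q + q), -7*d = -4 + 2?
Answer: -150/7 ≈ -21.429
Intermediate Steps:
d = 2/7 (d = -(-4 + 2)/7 = -1/7*(-2) = 2/7 ≈ 0.28571)
S(q) = 2*q*(3 + q) (S(q) = (3 + q)*(2*q) = 2*q*(3 + q))
c(Z) = 6 + 2*Z (c(Z) = (2*Z*(3 + Z))/Z = 6 + 2*Z)
M(E) = 3 - 3*E
c(-8)*M(d) = (6 + 2*(-8))*(3 - 3*2/7) = (6 - 16)*(3 - 6/7) = -10*15/7 = -150/7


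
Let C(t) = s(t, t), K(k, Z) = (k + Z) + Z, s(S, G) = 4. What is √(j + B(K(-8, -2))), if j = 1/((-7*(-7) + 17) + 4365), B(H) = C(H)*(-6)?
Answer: I*√471205833/4431 ≈ 4.899*I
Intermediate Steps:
K(k, Z) = k + 2*Z (K(k, Z) = (Z + k) + Z = k + 2*Z)
C(t) = 4
B(H) = -24 (B(H) = 4*(-6) = -24)
j = 1/4431 (j = 1/((49 + 17) + 4365) = 1/(66 + 4365) = 1/4431 ≈ 0.00022568)
√(j + B(K(-8, -2))) = √(1/4431 - 24) = √(-106343/4431) = I*√471205833/4431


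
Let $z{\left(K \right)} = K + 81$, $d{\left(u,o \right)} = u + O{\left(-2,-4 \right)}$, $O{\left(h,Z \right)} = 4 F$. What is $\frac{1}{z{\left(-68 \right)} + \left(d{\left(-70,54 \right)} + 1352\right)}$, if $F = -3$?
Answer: $\frac{1}{1283} \approx 0.00077942$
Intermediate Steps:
$O{\left(h,Z \right)} = -12$ ($O{\left(h,Z \right)} = 4 \left(-3\right) = -12$)
$d{\left(u,o \right)} = -12 + u$ ($d{\left(u,o \right)} = u - 12 = -12 + u$)
$z{\left(K \right)} = 81 + K$
$\frac{1}{z{\left(-68 \right)} + \left(d{\left(-70,54 \right)} + 1352\right)} = \frac{1}{\left(81 - 68\right) + \left(\left(-12 - 70\right) + 1352\right)} = \frac{1}{13 + \left(-82 + 1352\right)} = \frac{1}{13 + 1270} = \frac{1}{1283}$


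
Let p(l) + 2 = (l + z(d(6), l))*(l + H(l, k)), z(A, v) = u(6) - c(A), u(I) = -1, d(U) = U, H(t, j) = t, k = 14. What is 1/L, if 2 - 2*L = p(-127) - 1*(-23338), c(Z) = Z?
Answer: -1/28685 ≈ -3.4861e-5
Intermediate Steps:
z(A, v) = -1 - A
p(l) = -2 + 2*l*(-7 + l) (p(l) = -2 + (l + (-1 - 1*6))*(l + l) = -2 + (l + (-1 - 6))*(2*l) = -2 + (l - 7)*(2*l) = -2 + (-7 + l)*(2*l) = -2 + 2*l*(-7 + l))
L = -28685 (L = 1 - ((-2 - 14*(-127) + 2*(-127)²) - 1*(-23338))/2 = 1 - ((-2 + 1778 + 2*16129) + 23338)/2 = 1 - ((-2 + 1778 + 32258) + 23338)/2 = 1 - (34034 + 23338)/2 = 1 - ½*57372 = 1 - 28686 = -28685)
1/L = 1/(-28685) = -1/28685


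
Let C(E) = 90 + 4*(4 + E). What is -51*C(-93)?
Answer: 13566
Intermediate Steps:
C(E) = 106 + 4*E (C(E) = 90 + (16 + 4*E) = 106 + 4*E)
-51*C(-93) = -51*(106 + 4*(-93)) = -51*(106 - 372) = -51*(-266) = 13566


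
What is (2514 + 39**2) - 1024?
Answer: 3011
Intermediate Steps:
(2514 + 39**2) - 1024 = (2514 + 1521) - 1024 = 4035 - 1024 = 3011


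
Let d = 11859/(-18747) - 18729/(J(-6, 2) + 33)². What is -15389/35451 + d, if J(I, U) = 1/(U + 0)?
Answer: -5885718591860/331487659737 ≈ -17.755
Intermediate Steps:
J(I, U) = 1/U
d = -485895101/28051761 (d = 11859/(-18747) - 18729/(1/2 + 33)² = 11859*(-1/18747) - 18729/(½ + 33)² = -3953/6249 - 18729/((67/2)²) = -3953/6249 - 18729/4489/4 = -3953/6249 - 18729*4/4489 = -3953/6249 - 74916/4489 = -485895101/28051761 ≈ -17.321)
-15389/35451 + d = -15389/35451 - 485895101/28051761 = -5885718591860/331487659737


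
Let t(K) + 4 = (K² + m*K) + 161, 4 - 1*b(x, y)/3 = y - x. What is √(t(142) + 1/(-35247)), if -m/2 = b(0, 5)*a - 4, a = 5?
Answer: √31949540863206/35247 ≈ 160.37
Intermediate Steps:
b(x, y) = 12 - 3*y + 3*x (b(x, y) = 12 - 3*(y - x) = 12 + (-3*y + 3*x) = 12 - 3*y + 3*x)
m = 38 (m = -2*((12 - 3*5 + 3*0)*5 - 4) = -2*((12 - 15 + 0)*5 - 4) = -2*(-3*5 - 4) = -2*(-15 - 4) = -2*(-19) = 38)
t(K) = 157 + K² + 38*K (t(K) = -4 + ((K² + 38*K) + 161) = -4 + (161 + K² + 38*K) = 157 + K² + 38*K)
√(t(142) + 1/(-35247)) = √((157 + 142² + 38*142) + 1/(-35247)) = √((157 + 20164 + 5396) - 1/35247) = √(25717 - 1/35247) = √(906447098/35247) = √31949540863206/35247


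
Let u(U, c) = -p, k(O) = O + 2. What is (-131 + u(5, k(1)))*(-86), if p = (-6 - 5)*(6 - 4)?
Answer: 9374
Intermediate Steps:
k(O) = 2 + O
p = -22 (p = -11*2 = -22)
u(U, c) = 22 (u(U, c) = -1*(-22) = 22)
(-131 + u(5, k(1)))*(-86) = (-131 + 22)*(-86) = -109*(-86) = 9374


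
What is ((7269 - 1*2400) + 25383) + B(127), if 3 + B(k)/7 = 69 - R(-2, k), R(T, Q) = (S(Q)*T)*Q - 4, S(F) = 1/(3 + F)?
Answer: 1999119/65 ≈ 30756.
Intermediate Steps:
R(T, Q) = -4 + Q*T/(3 + Q) (R(T, Q) = (T/(3 + Q))*Q - 4 = Q*T/(3 + Q) - 4 = -4 + Q*T/(3 + Q))
B(k) = 462 - 7*(-12 - 6*k)/(3 + k) (B(k) = -21 + 7*(69 - (-12 - 4*k + k*(-2))/(3 + k)) = -21 + 7*(69 - (-12 - 4*k - 2*k)/(3 + k)) = -21 + 7*(69 - (-12 - 6*k)/(3 + k)) = -21 + (483 - 7*(-12 - 6*k)/(3 + k)) = 462 - 7*(-12 - 6*k)/(3 + k))
((7269 - 1*2400) + 25383) + B(127) = ((7269 - 1*2400) + 25383) + 42*(35 + 12*127)/(3 + 127) = ((7269 - 2400) + 25383) + 42*(35 + 1524)/130 = (4869 + 25383) + 42*(1/130)*1559 = 30252 + 32739/65 = 1999119/65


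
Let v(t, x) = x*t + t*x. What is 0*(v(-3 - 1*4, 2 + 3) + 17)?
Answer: 0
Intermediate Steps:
v(t, x) = 2*t*x (v(t, x) = t*x + t*x = 2*t*x)
0*(v(-3 - 1*4, 2 + 3) + 17) = 0*(2*(-3 - 1*4)*(2 + 3) + 17) = 0*(2*(-3 - 4)*5 + 17) = 0*(2*(-7)*5 + 17) = 0*(-70 + 17) = 0*(-53) = 0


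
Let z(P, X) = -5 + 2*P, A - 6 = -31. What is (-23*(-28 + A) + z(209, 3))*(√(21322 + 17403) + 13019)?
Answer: 21247008 + 8160*√1549 ≈ 2.1568e+7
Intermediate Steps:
A = -25 (A = 6 - 31 = -25)
(-23*(-28 + A) + z(209, 3))*(√(21322 + 17403) + 13019) = (-23*(-28 - 25) + (-5 + 2*209))*(√(21322 + 17403) + 13019) = (-23*(-53) + (-5 + 418))*(√38725 + 13019) = (1219 + 413)*(5*√1549 + 13019) = 1632*(13019 + 5*√1549) = 21247008 + 8160*√1549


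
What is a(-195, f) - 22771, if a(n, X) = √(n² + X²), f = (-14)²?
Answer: -22771 + √76441 ≈ -22495.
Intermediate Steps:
f = 196
a(n, X) = √(X² + n²)
a(-195, f) - 22771 = √(196² + (-195)²) - 22771 = √(38416 + 38025) - 22771 = √76441 - 22771 = -22771 + √76441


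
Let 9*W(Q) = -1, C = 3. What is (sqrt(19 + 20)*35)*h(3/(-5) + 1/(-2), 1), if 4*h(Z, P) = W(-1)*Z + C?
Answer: 1967*sqrt(39)/72 ≈ 170.61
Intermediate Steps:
W(Q) = -1/9 (W(Q) = (1/9)*(-1) = -1/9)
h(Z, P) = 3/4 - Z/36 (h(Z, P) = (-Z/9 + 3)/4 = (3 - Z/9)/4 = 3/4 - Z/36)
(sqrt(19 + 20)*35)*h(3/(-5) + 1/(-2), 1) = (sqrt(19 + 20)*35)*(3/4 - (3/(-5) + 1/(-2))/36) = (sqrt(39)*35)*(3/4 - (3*(-1/5) + 1*(-1/2))/36) = (35*sqrt(39))*(3/4 - (-3/5 - 1/2)/36) = (35*sqrt(39))*(3/4 - 1/36*(-11/10)) = (35*sqrt(39))*(3/4 + 11/360) = (35*sqrt(39))*(281/360) = 1967*sqrt(39)/72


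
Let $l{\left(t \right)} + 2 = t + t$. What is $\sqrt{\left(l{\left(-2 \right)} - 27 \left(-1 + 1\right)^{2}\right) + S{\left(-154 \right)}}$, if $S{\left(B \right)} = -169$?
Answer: $5 i \sqrt{7} \approx 13.229 i$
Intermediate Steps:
$l{\left(t \right)} = -2 + 2 t$ ($l{\left(t \right)} = -2 + \left(t + t\right) = -2 + 2 t$)
$\sqrt{\left(l{\left(-2 \right)} - 27 \left(-1 + 1\right)^{2}\right) + S{\left(-154 \right)}} = \sqrt{\left(\left(-2 + 2 \left(-2\right)\right) - 27 \left(-1 + 1\right)^{2}\right) - 169} = \sqrt{\left(\left(-2 - 4\right) - 27 \cdot 0^{2}\right) - 169} = \sqrt{\left(-6 - 0\right) - 169} = \sqrt{\left(-6 + 0\right) - 169} = \sqrt{-6 - 169} = \sqrt{-175} = 5 i \sqrt{7}$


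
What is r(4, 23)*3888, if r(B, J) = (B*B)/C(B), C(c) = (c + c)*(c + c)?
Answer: 972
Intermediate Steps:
C(c) = 4*c**2 (C(c) = (2*c)*(2*c) = 4*c**2)
r(B, J) = 1/4 (r(B, J) = (B*B)/((4*B**2)) = B**2*(1/(4*B**2)) = 1/4)
r(4, 23)*3888 = (1/4)*3888 = 972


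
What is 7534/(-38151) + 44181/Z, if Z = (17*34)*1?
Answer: 1681194679/22051278 ≈ 76.240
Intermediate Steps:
Z = 578 (Z = 578*1 = 578)
7534/(-38151) + 44181/Z = 7534/(-38151) + 44181/578 = 7534*(-1/38151) + 44181*(1/578) = -7534/38151 + 44181/578 = 1681194679/22051278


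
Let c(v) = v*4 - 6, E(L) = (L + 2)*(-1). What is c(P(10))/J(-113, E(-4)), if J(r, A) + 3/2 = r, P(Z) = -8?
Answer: 76/229 ≈ 0.33188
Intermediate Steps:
E(L) = -2 - L (E(L) = (2 + L)*(-1) = -2 - L)
J(r, A) = -3/2 + r
c(v) = -6 + 4*v (c(v) = 4*v - 6 = -6 + 4*v)
c(P(10))/J(-113, E(-4)) = (-6 + 4*(-8))/(-3/2 - 113) = (-6 - 32)/(-229/2) = -38*(-2/229) = 76/229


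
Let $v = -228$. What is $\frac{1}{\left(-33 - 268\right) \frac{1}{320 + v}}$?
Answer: $- \frac{92}{301} \approx -0.30565$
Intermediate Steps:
$\frac{1}{\left(-33 - 268\right) \frac{1}{320 + v}} = \frac{1}{\left(-33 - 268\right) \frac{1}{320 - 228}} = \frac{1}{\left(-301\right) \frac{1}{92}} = \frac{1}{- \frac{301}{92}} = - \frac{92}{301}$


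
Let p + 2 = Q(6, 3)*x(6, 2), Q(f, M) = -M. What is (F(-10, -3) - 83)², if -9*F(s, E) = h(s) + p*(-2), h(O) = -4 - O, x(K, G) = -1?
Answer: 564001/81 ≈ 6963.0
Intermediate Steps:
p = 1 (p = -2 - 1*3*(-1) = -2 - 3*(-1) = -2 + 3 = 1)
F(s, E) = ⅔ + s/9 (F(s, E) = -((-4 - s) + 1*(-2))/9 = -((-4 - s) - 2)/9 = -(-6 - s)/9 = ⅔ + s/9)
(F(-10, -3) - 83)² = ((⅔ + (⅑)*(-10)) - 83)² = ((⅔ - 10/9) - 83)² = (-4/9 - 83)² = (-751/9)² = 564001/81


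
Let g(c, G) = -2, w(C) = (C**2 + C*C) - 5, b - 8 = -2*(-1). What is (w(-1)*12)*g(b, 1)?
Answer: 72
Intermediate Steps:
b = 10 (b = 8 - 2*(-1) = 8 + 2 = 10)
w(C) = -5 + 2*C**2 (w(C) = (C**2 + C**2) - 5 = 2*C**2 - 5 = -5 + 2*C**2)
(w(-1)*12)*g(b, 1) = ((-5 + 2*(-1)**2)*12)*(-2) = ((-5 + 2*1)*12)*(-2) = ((-5 + 2)*12)*(-2) = -3*12*(-2) = -36*(-2) = 72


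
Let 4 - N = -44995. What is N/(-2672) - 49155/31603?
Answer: -1553445557/84443216 ≈ -18.396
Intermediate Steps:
N = 44999 (N = 4 - 1*(-44995) = 4 + 44995 = 44999)
N/(-2672) - 49155/31603 = 44999/(-2672) - 49155/31603 = 44999*(-1/2672) - 49155*1/31603 = -44999/2672 - 49155/31603 = -1553445557/84443216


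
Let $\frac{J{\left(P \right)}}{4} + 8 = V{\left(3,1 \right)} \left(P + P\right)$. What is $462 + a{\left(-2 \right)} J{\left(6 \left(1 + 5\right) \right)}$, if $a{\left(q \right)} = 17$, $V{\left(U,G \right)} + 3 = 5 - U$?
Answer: $-4978$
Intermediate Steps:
$V{\left(U,G \right)} = 2 - U$ ($V{\left(U,G \right)} = -3 - \left(-5 + U\right) = 2 - U$)
$J{\left(P \right)} = -32 - 8 P$ ($J{\left(P \right)} = -32 + 4 \left(2 - 3\right) \left(P + P\right) = -32 + 4 \left(2 - 3\right) 2 P = -32 + 4 \left(- 2 P\right) = -32 - 8 P$)
$462 + a{\left(-2 \right)} J{\left(6 \left(1 + 5\right) \right)} = 462 + 17 \left(-32 - 8 \cdot 6 \left(1 + 5\right)\right) = 462 + 17 \left(-32 - 8 \cdot 6 \cdot 6\right) = 462 + 17 \left(-32 - 288\right) = 462 + 17 \left(-320\right) = 462 - 5440 = -4978$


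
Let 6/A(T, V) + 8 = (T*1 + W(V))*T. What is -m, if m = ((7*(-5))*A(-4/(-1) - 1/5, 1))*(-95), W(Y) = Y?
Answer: -249375/128 ≈ -1948.2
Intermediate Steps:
A(T, V) = 6/(-8 + T*(T + V)) (A(T, V) = 6/(-8 + (T*1 + V)*T) = 6/(-8 + (T + V)*T) = 6/(-8 + T*(T + V)))
m = 249375/128 (m = ((7*(-5))*(6/(-8 + (-4/(-1) - 1/5)² + (-4/(-1) - 1/5)*1)))*(-95) = -210/(-8 + (-4*(-1) - 1*⅕)² + (-4*(-1) - 1*⅕)*1)*(-95) = -210/(-8 + (4 - ⅕)² + (4 - ⅕)*1)*(-95) = -210/(-8 + (19/5)² + (19/5)*1)*(-95) = -210/(-8 + 361/25 + 19/5)*(-95) = -210/256/25*(-95) = -210*25/256*(-95) = -35*75/128*(-95) = -2625/128*(-95) = 249375/128 ≈ 1948.2)
-m = -1*249375/128 = -249375/128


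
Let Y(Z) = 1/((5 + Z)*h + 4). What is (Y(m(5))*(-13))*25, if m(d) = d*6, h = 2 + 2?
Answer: -325/144 ≈ -2.2569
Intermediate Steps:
h = 4
m(d) = 6*d
Y(Z) = 1/(24 + 4*Z) (Y(Z) = 1/((5 + Z)*4 + 4) = 1/((20 + 4*Z) + 4) = 1/(24 + 4*Z))
(Y(m(5))*(-13))*25 = ((1/(4*(6 + 6*5)))*(-13))*25 = ((1/(4*(6 + 30)))*(-13))*25 = (((¼)/36)*(-13))*25 = (((¼)*(1/36))*(-13))*25 = ((1/144)*(-13))*25 = -13/144*25 = -325/144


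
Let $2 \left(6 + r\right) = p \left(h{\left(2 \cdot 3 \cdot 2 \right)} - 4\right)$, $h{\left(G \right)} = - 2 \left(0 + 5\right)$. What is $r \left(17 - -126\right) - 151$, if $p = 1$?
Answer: $-2010$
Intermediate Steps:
$h{\left(G \right)} = -10$ ($h{\left(G \right)} = \left(-2\right) 5 = -10$)
$r = -13$ ($r = -6 + \frac{1 \left(-10 - 4\right)}{2} = -6 + \frac{1 \left(-14\right)}{2} = -6 + \frac{1}{2} \left(-14\right) = -6 - 7 = -13$)
$r \left(17 - -126\right) - 151 = - 13 \left(17 - -126\right) - 151 = - 13 \left(17 + 126\right) - 151 = \left(-13\right) 143 - 151 = -1859 - 151 = -2010$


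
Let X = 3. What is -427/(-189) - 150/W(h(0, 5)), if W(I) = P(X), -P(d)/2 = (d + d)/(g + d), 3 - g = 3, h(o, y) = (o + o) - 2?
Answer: 2147/54 ≈ 39.759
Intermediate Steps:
h(o, y) = -2 + 2*o (h(o, y) = 2*o - 2 = -2 + 2*o)
g = 0 (g = 3 - 1*3 = 3 - 3 = 0)
P(d) = -4 (P(d) = -2*(d + d)/(0 + d) = -2*2*d/d = -2*2 = -4)
W(I) = -4
-427/(-189) - 150/W(h(0, 5)) = -427/(-189) - 150/(-4) = -427*(-1/189) - 150*(-¼) = 61/27 + 75/2 = 2147/54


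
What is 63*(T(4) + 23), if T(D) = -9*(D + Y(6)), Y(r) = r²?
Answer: -21231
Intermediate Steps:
T(D) = -324 - 9*D (T(D) = -9*(D + 6²) = -9*(D + 36) = -9*(36 + D) = -324 - 9*D)
63*(T(4) + 23) = 63*((-324 - 9*4) + 23) = 63*((-324 - 36) + 23) = 63*(-360 + 23) = 63*(-337) = -21231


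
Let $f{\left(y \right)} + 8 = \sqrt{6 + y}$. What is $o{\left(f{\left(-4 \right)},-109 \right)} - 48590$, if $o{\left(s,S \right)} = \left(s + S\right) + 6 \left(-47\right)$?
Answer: $-48989 + \sqrt{2} \approx -48988.0$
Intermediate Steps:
$f{\left(y \right)} = -8 + \sqrt{6 + y}$
$o{\left(s,S \right)} = -282 + S + s$ ($o{\left(s,S \right)} = \left(S + s\right) - 282 = -282 + S + s$)
$o{\left(f{\left(-4 \right)},-109 \right)} - 48590 = \left(-282 - 109 - \left(8 - \sqrt{6 - 4}\right)\right) - 48590 = \left(-282 - 109 - \left(8 - \sqrt{2}\right)\right) - 48590 = \left(-399 + \sqrt{2}\right) - 48590 = -48989 + \sqrt{2}$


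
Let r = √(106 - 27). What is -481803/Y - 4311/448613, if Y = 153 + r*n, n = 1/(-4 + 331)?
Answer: -3536141342421168045/1122923595976666 + 157549581*√79/2503100882 ≈ -3148.5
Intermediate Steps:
r = √79 ≈ 8.8882
n = 1/327 ≈ 0.0030581
Y = 153 + √79/327 (Y = 153 + √79*(1/327) = 153 + √79/327 ≈ 153.03)
-481803/Y - 4311/448613 = -481803/(153 + √79/327) - 4311/448613 = -4311/448613 - 481803/(153 + √79/327)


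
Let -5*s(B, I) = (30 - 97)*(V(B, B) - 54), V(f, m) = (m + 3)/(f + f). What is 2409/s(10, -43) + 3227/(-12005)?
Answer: -40554539/11145785 ≈ -3.6386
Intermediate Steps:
V(f, m) = (3 + m)/(2*f) (V(f, m) = (3 + m)/((2*f)) = (3 + m)*(1/(2*f)) = (3 + m)/(2*f))
s(B, I) = -3618/5 + 67*(3 + B)/(10*B) (s(B, I) = -(30 - 97)*((3 + B)/(2*B) - 54)/5 = -(-67)*(-54 + (3 + B)/(2*B))/5 = -(3618 - 67*(3 + B)/(2*B))/5 = -3618/5 + 67*(3 + B)/(10*B))
2409/s(10, -43) + 3227/(-12005) = 2409/(((67/10)*(3 - 107*10)/10)) + 3227/(-12005) = 2409/(((67/10)*(⅒)*(3 - 1070))) + 3227*(-1/12005) = 2409/(((67/10)*(⅒)*(-1067))) - 461/1715 = 2409/(-71489/100) - 461/1715 = 2409*(-100/71489) - 461/1715 = -21900/6499 - 461/1715 = -40554539/11145785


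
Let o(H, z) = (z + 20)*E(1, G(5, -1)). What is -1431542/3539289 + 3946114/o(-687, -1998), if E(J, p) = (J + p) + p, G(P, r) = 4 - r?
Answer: -6998792681891/38503925031 ≈ -181.77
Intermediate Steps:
E(J, p) = J + 2*p
o(H, z) = 220 + 11*z (o(H, z) = (z + 20)*(1 + 2*(4 - 1*(-1))) = (20 + z)*(1 + 2*(4 + 1)) = (20 + z)*(1 + 2*5) = (20 + z)*(1 + 10) = (20 + z)*11 = 220 + 11*z)
-1431542/3539289 + 3946114/o(-687, -1998) = -1431542/3539289 + 3946114/(220 + 11*(-1998)) = -1431542*1/3539289 + 3946114/(220 - 21978) = -1431542/3539289 + 3946114/(-21758) = -1431542/3539289 + 3946114*(-1/21758) = -1431542/3539289 - 1973057/10879 = -6998792681891/38503925031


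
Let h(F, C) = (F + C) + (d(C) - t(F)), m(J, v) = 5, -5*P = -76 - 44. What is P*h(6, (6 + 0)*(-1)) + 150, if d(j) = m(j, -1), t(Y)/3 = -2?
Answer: 414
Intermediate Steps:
t(Y) = -6 (t(Y) = 3*(-2) = -6)
P = 24 (P = -(-76 - 44)/5 = -1/5*(-120) = 24)
d(j) = 5
h(F, C) = 11 + C + F (h(F, C) = (F + C) + (5 - 1*(-6)) = (C + F) + (5 + 6) = (C + F) + 11 = 11 + C + F)
P*h(6, (6 + 0)*(-1)) + 150 = 24*(11 + (6 + 0)*(-1) + 6) + 150 = 24*(11 + 6*(-1) + 6) + 150 = 24*(11 - 6 + 6) + 150 = 24*11 + 150 = 264 + 150 = 414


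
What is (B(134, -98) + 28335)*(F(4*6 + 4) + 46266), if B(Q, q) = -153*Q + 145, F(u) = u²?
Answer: 375364900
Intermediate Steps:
B(Q, q) = 145 - 153*Q
(B(134, -98) + 28335)*(F(4*6 + 4) + 46266) = ((145 - 153*134) + 28335)*((4*6 + 4)² + 46266) = ((145 - 20502) + 28335)*((24 + 4)² + 46266) = (-20357 + 28335)*(28² + 46266) = 7978*(784 + 46266) = 7978*47050 = 375364900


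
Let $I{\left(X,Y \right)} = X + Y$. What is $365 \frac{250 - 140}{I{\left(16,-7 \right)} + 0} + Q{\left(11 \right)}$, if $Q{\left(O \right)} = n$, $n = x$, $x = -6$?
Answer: $\frac{40096}{9} \approx 4455.1$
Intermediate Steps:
$n = -6$
$Q{\left(O \right)} = -6$
$365 \frac{250 - 140}{I{\left(16,-7 \right)} + 0} + Q{\left(11 \right)} = 365 \frac{250 - 140}{\left(16 - 7\right) + 0} - 6 = 365 \frac{110}{9 + 0} - 6 = 365 \cdot \frac{110}{9} - 6 = \frac{40150}{9} - 6 = \frac{40096}{9}$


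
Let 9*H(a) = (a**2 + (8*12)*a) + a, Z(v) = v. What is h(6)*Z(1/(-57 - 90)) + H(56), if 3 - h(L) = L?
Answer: 46649/49 ≈ 952.02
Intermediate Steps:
h(L) = 3 - L
H(a) = a**2/9 + 97*a/9 (H(a) = ((a**2 + (8*12)*a) + a)/9 = ((a**2 + 96*a) + a)/9 = (a**2 + 97*a)/9 = a**2/9 + 97*a/9)
h(6)*Z(1/(-57 - 90)) + H(56) = (3 - 1*6)/(-57 - 90) + (1/9)*56*(97 + 56) = (3 - 6)/(-147) + (1/9)*56*153 = -3*(-1/147) + 952 = 1/49 + 952 = 46649/49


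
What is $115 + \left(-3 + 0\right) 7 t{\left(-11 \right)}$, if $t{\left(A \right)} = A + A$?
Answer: $577$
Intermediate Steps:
$t{\left(A \right)} = 2 A$
$115 + \left(-3 + 0\right) 7 t{\left(-11 \right)} = 115 + \left(-3 + 0\right) 7 \cdot 2 \left(-11\right) = 115 + \left(-3\right) 7 \left(-22\right) = 115 - -462 = 115 + 462 = 577$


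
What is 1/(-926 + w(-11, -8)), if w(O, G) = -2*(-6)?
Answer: -1/914 ≈ -0.0010941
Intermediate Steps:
w(O, G) = 12
1/(-926 + w(-11, -8)) = 1/(-926 + 12) = 1/(-914) = -1/914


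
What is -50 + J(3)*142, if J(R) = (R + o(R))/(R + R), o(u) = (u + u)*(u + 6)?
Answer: 1299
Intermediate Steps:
o(u) = 2*u*(6 + u) (o(u) = (2*u)*(6 + u) = 2*u*(6 + u))
J(R) = (R + 2*R*(6 + R))/(2*R) (J(R) = (R + 2*R*(6 + R))/(R + R) = (R + 2*R*(6 + R))/((2*R)) = (R + 2*R*(6 + R))*(1/(2*R)) = (R + 2*R*(6 + R))/(2*R))
-50 + J(3)*142 = -50 + (13/2 + 3)*142 = -50 + (19/2)*142 = -50 + 1349 = 1299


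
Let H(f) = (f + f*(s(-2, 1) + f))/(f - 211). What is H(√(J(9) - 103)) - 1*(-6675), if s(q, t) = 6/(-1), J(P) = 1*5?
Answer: (46690*√2 + 1408523*I)/(7*√2 + 211*I) ≈ 6675.5 + 0.25581*I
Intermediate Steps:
J(P) = 5
s(q, t) = -6 (s(q, t) = 6*(-1) = -6)
H(f) = (f + f*(-6 + f))/(-211 + f) (H(f) = (f + f*(-6 + f))/(f - 211) = (f + f*(-6 + f))/(-211 + f))
H(√(J(9) - 103)) - 1*(-6675) = √(5 - 103)*(-5 + √(5 - 103))/(-211 + √(5 - 103)) - 1*(-6675) = √(-98)*(-5 + √(-98))/(-211 + √(-98)) + 6675 = (7*I*√2)*(-5 + 7*I*√2)/(-211 + 7*I*√2) + 6675 = 7*I*√2*(-5 + 7*I*√2)/(-211 + 7*I*√2) + 6675 = 6675 + 7*I*√2*(-5 + 7*I*√2)/(-211 + 7*I*√2)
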